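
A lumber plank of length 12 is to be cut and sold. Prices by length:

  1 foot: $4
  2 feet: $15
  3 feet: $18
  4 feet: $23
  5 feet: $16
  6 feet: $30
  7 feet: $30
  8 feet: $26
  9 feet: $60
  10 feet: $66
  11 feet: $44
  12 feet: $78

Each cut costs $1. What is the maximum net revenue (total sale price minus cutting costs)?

Build net[k] bottom-up: net[k] = max over allowed piece i of (p[i] + net[k−i]) − 1 per cut.
net[1] = 4
net[2] = max(4+4-1, 15+0) = 15
net[3] = max(4+15-1, 15+4-1, 18+0) = 18
net[4] = max(4+18-1, 15+15-1, 18+4-1, 23+0) = 29
net[5] = max(4+29-1, 15+18-1, 18+15-1, 23+4-1, 16+0) = 32
net[6] = max(4+32-1, 15+29-1, 18+18-1, 23+15-1, 16+4-1, 30+0) = 43
net[7] = max(4+43-1, 15+32-1, 18+29-1, …, 30+4-1, 30+0) = 46
net[8] = max(4+46-1, 15+43-1, 18+32-1, …, 30+4-1, 26+0) = 57
net[9] = max(4+57-1, 15+46-1, 18+43-1, …, 26+4-1, 60+0) = 60
net[10] = max(4+60-1, 15+57-1, 18+46-1, …, 60+4-1, 66+0) = 71
net[11] = max(4+71-1, 15+60-1, 18+57-1, …, 66+4-1, 44+0) = 74
net[12] = max(4+74-1, 15+71-1, 18+60-1, …, 44+4-1, 78+0) = 85
One optimal plan: pieces 2 + 2 + 2 + 2 + 2 + 2 (5 cuts) → $90 − $5 = $85.

85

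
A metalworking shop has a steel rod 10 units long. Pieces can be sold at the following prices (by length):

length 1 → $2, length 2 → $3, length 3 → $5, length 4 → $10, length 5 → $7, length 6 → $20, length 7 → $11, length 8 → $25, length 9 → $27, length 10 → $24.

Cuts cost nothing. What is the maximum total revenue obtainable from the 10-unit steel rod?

30

Let v[k] be the best obtainable value from length k. For each k, try every first piece i and keep the best of price[i] + v[k−i].
v[1] = 2
v[2] = 4  (first piece 1, then v[1]=2)
v[3] = 6  (first piece 1, then v[2]=4)
v[4] = 10
v[5] = 12  (first piece 1, then v[4]=10)
v[6] = 20
v[7] = 22  (first piece 1, then v[6]=20)
v[8] = 25
v[9] = 27  (first piece 1, then v[8]=25)
v[10] = 30  (first piece 4, then v[6]=20)
One optimal cutting: 6 + 4 → $20 + $10 = $30.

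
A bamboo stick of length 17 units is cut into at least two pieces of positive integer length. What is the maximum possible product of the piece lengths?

486

Define m[k] = max over 1≤i<k of i · max(k−i, m[k−i]); the inner max lets the remainder stay uncut if that's better.
m[2] = 1×max(1,0) = 1×1 = 1
m[3] = max(1×2, 2×1) = 2
m[4] = max(1×3, 2×2, 3×1) = 4
m[5] = max(1×4, 2×3, 3×2, 4×1) = 6
m[6] = max(1×6, 2×4, 3×3, 4×2, 5×1) = 9
m[7] = max(1×9, 2×6, 3×4, 4×3, 5×2, 6×1) = 12
m[8] = max(1×12, 2×9, 3×6, …, 6×2, 7×1) = 18
m[9] = max(1×18, 2×12, 3×9, …, 7×2, 8×1) = 27
m[10] = max(1×27, 2×18, 3×12, …, 8×2, 9×1) = 36
m[11] = max(1×36, 2×27, 3×18, …, 9×2, 10×1) = 54
m[12] = max(1×54, 2×36, 3×27, …, 10×2, 11×1) = 81
m[13] = max(1×81, 2×54, 3×36, …, 11×2, 12×1) = 108
m[14] = max(1×108, 2×81, 3×54, …, 12×2, 13×1) = 162
m[15] = max(1×162, 2×108, 3×81, …, 13×2, 14×1) = 243
m[16] = max(1×243, 2×162, 3×108, …, 14×2, 15×1) = 324
m[17] = max(1×324, 2×243, 3×162, …, 15×2, 16×1) = 486
One optimal split: 3 + 3 + 3 + 3 + 3 + 2; product 3×3×3×3×3×2 = 486.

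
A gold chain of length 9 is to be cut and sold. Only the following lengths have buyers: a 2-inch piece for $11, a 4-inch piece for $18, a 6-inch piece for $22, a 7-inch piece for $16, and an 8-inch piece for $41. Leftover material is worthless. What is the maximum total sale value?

Consider every possible first cut. r[k] is the best of p[i]+r[k−i] over all sellable i≤k.
r[1] = 0
r[2] = 11
r[3] = 11
r[4] = 22  (first piece 2, then r[2]=11)
r[5] = 22
r[6] = 33  (first piece 2, then r[4]=22)
r[7] = 33
r[8] = 44  (first piece 2, then r[6]=33)
r[9] = 44
One optimal cutting: pieces 2 + 2 + 2 + 2 with 1 inch of scrap → $44.

44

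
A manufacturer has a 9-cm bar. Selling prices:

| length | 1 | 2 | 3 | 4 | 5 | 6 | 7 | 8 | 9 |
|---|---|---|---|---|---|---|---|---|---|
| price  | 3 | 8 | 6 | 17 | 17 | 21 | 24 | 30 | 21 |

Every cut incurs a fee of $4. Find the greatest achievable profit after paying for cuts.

30

Let net[k] be the best obtainable value from length k. For each k, try every first piece i and keep the best of price[i] + net[k−i] minus the 4 cut fee when i<k.
net[1] = 3
net[2] = 8
net[3] = 7  (first piece 1, then net[2]=8)
net[4] = 17
net[5] = 17
net[6] = 21  (first piece 2, then net[4]=17)
net[7] = 24
net[8] = 30  (first piece 4, then net[4]=17)
net[9] = 30  (first piece 4, then net[5]=17)
One optimal plan: pieces 5 + 4 (1 cut) → $34 − $4 = $30.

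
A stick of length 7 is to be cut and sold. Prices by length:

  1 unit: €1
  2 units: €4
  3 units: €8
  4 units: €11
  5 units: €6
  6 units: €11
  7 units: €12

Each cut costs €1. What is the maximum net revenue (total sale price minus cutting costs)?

18

Let v[k] be the best obtainable value from length k. For each k, try every first piece i and keep the best of price[i] + v[k−i] minus the 1 cut fee when i<k.
v[1] = 1
v[2] = 4
v[3] = 8
v[4] = 11
v[5] = 11  (first piece 1, then v[4]=11)
v[6] = 15  (first piece 3, then v[3]=8)
v[7] = 18  (first piece 3, then v[4]=11)
One optimal plan: pieces 4 + 3 (1 cut) → €19 − €1 = €18.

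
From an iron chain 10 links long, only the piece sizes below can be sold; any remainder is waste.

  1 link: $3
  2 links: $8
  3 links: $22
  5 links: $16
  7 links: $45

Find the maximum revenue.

69

Let r[k] be the best obtainable value from length k. For each k, try every first piece i and keep the best of price[i] + r[k−i].
r[1] = 3
r[2] = max(3+3, 8+0) = 8
r[3] = max(3+8, 8+3, 22+0) = 22
r[4] = max(3+22, 8+8, 22+3) = 25
r[5] = max(3+25, 8+22, 22+8, 16+0) = 30
r[6] = max(3+30, 8+25, 22+22, 16+3) = 44
r[7] = max(3+44, 8+30, 22+25, 16+8, 45+0) = 47
r[8] = max(3+47, 8+44, 22+30, 16+22, 45+3) = 52
r[9] = max(3+52, 8+47, 22+44, 16+25, 45+8) = 66
r[10] = max(3+66, 8+52, 22+47, 16+30, 45+22) = 69
One optimal cutting: 3 + 3 + 3 + 1 → $69.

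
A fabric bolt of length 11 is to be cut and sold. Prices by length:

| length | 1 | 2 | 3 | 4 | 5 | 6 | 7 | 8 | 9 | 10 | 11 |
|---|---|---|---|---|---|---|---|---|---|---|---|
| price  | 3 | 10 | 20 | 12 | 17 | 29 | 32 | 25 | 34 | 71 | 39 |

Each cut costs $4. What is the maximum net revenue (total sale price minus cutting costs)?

70

Build r[k] bottom-up: r[k] = max over allowed piece i of (p[i] + r[k−i]) − 4 per cut.
r[1] = 3
r[2] = max(3+3-4, 10+0) = 10
r[3] = max(3+10-4, 10+3-4, 20+0) = 20
r[4] = max(3+20-4, 10+10-4, 20+3-4, 12+0) = 19
r[5] = max(3+19-4, 10+20-4, 20+10-4, 12+3-4, 17+0) = 26
r[6] = max(3+26-4, 10+19-4, 20+20-4, 12+10-4, 17+3-4, 29+0) = 36
r[7] = max(3+36-4, 10+26-4, 20+19-4, …, 29+3-4, 32+0) = 35
r[8] = max(3+35-4, 10+36-4, 20+26-4, …, 32+3-4, 25+0) = 42
r[9] = max(3+42-4, 10+35-4, 20+36-4, …, 25+3-4, 34+0) = 52
r[10] = max(3+52-4, 10+42-4, 20+35-4, …, 34+3-4, 71+0) = 71
r[11] = max(3+71-4, 10+52-4, 20+42-4, …, 71+3-4, 39+0) = 70
One optimal plan: pieces 10 + 1 (1 cut) → $74 − $4 = $70.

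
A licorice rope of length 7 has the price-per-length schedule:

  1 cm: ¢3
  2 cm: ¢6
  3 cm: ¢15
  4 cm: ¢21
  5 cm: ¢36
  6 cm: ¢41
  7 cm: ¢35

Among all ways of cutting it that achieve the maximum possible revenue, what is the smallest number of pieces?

Build r[k] bottom-up: r[k] = max over allowed piece i of (p[i] + r[k−i]).
r[1] = 3
r[2] = max(3+3, 6+0) = 6
r[3] = max(3+6, 6+3, 15+0) = 15
r[4] = max(3+15, 6+6, 15+3, 21+0) = 21
r[5] = max(3+21, 6+15, 15+6, 21+3, 36+0) = 36
r[6] = max(3+36, 6+21, 15+15, 21+6, 36+3, 41+0) = 41
r[7] = max(3+41, 6+36, 15+21, …, 41+3, 35+0) = 44
Maximum revenue is ¢44.
Now minimize piece count subject to staying optimal: for each k, pieces[k] = 1 + min over i with p[i]+r[k−i]=r[k] of pieces[k−i].
pieces[4] = 1
pieces[5] = 1
pieces[6] = 1
pieces[7] = 2

2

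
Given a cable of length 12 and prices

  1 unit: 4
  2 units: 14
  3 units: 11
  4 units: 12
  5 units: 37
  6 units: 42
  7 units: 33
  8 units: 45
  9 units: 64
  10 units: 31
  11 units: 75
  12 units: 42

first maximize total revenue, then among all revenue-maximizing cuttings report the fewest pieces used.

Let r[k] be the best obtainable value from length k. For each k, try every first piece i and keep the best of price[i] + r[k−i].
r[1] = 4
r[2] = max(4+4, 14+0) = 14
r[3] = max(4+14, 14+4, 11+0) = 18
r[4] = max(4+18, 14+14, 11+4, 12+0) = 28
r[5] = max(4+28, 14+18, 11+14, 12+4, 37+0) = 37
r[6] = max(4+37, 14+28, 11+18, 12+14, 37+4, 42+0) = 42
r[7] = max(4+42, 14+37, 11+28, …, 42+4, 33+0) = 51
r[8] = max(4+51, 14+42, 11+37, …, 33+4, 45+0) = 56
r[9] = max(4+56, 14+51, 11+42, …, 45+4, 64+0) = 65
r[10] = max(4+65, 14+56, 11+51, …, 64+4, 31+0) = 74
r[11] = max(4+74, 14+65, 11+56, …, 31+4, 75+0) = 79
r[12] = max(4+79, 14+74, 11+65, …, 75+4, 42+0) = 88
Maximum revenue is 88.
Now minimize piece count subject to staying optimal: for each k, pieces[k] = 1 + min over i with p[i]+r[k−i]=r[k] of pieces[k−i].
pieces[9] = 3
pieces[10] = 2
pieces[11] = 2
pieces[12] = 3

3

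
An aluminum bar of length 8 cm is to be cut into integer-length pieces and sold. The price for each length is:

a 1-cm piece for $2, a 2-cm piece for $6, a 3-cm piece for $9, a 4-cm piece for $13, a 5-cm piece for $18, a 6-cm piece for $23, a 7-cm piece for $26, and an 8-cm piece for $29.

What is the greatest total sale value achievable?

29

Let R[k] be the best obtainable value from length k. For each k, try every first piece i and keep the best of price[i] + R[k−i].
R[1] = 2
R[2] = 6
R[3] = 9
R[4] = 13
R[5] = 18
R[6] = 23
R[7] = 26
R[8] = 29  (first piece 2, then R[6]=23)
One optimal cutting: 6 + 2 → $23 + $6 = $29.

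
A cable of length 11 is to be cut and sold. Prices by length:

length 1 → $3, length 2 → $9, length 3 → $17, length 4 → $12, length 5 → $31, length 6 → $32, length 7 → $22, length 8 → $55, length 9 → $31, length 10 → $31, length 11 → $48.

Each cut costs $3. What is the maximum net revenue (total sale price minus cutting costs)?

Let net[k] be the best obtainable value from length k. For each k, try every first piece i and keep the best of price[i] + net[k−i] minus the 3 cut fee when i<k.
net[1] = 3
net[2] = max(3+3-3, 9+0) = 9
net[3] = max(3+9-3, 9+3-3, 17+0) = 17
net[4] = max(3+17-3, 9+9-3, 17+3-3, 12+0) = 17
net[5] = max(3+17-3, 9+17-3, 17+9-3, 12+3-3, 31+0) = 31
net[6] = max(3+31-3, 9+17-3, 17+17-3, 12+9-3, 31+3-3, 32+0) = 32
net[7] = max(3+32-3, 9+31-3, 17+17-3, …, 32+3-3, 22+0) = 37
net[8] = max(3+37-3, 9+32-3, 17+31-3, …, 22+3-3, 55+0) = 55
net[9] = max(3+55-3, 9+37-3, 17+32-3, …, 55+3-3, 31+0) = 55
net[10] = max(3+55-3, 9+55-3, 17+37-3, …, 31+3-3, 31+0) = 61
net[11] = max(3+61-3, 9+55-3, 17+55-3, …, 31+3-3, 48+0) = 69
One optimal plan: pieces 8 + 3 (1 cut) → $72 − $3 = $69.

69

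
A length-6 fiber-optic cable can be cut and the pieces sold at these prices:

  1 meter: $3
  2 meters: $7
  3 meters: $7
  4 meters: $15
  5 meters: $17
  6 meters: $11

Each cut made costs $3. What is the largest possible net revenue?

19

Consider every possible first cut. v[k] is the best of p[i]+v[k−i] over all sellable i≤k, charging 3 whenever i<k.
v[1] = 3
v[2] = 7
v[3] = 7  (first piece 1, then v[2]=7)
v[4] = 15
v[5] = 17
v[6] = 19  (first piece 2, then v[4]=15)
One optimal plan: pieces 4 + 2 (1 cut) → $22 − $3 = $19.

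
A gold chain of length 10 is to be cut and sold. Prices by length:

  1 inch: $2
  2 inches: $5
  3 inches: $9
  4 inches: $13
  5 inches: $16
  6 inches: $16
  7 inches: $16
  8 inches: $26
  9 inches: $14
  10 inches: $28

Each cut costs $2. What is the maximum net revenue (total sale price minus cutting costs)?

Build r[k] bottom-up: r[k] = max over allowed piece i of (p[i] + r[k−i]) − 2 per cut.
r[1] = 2
r[2] = max(2+2-2, 5+0) = 5
r[3] = max(2+5-2, 5+2-2, 9+0) = 9
r[4] = max(2+9-2, 5+5-2, 9+2-2, 13+0) = 13
r[5] = max(2+13-2, 5+9-2, 9+5-2, 13+2-2, 16+0) = 16
r[6] = max(2+16-2, 5+13-2, 9+9-2, 13+5-2, 16+2-2, 16+0) = 16
r[7] = max(2+16-2, 5+16-2, 9+13-2, …, 16+2-2, 16+0) = 20
r[8] = max(2+20-2, 5+16-2, 9+16-2, …, 16+2-2, 26+0) = 26
r[9] = max(2+26-2, 5+20-2, 9+16-2, …, 26+2-2, 14+0) = 27
r[10] = max(2+27-2, 5+26-2, 9+20-2, …, 14+2-2, 28+0) = 30
One optimal plan: pieces 5 + 5 (1 cut) → $32 − $2 = $30.

30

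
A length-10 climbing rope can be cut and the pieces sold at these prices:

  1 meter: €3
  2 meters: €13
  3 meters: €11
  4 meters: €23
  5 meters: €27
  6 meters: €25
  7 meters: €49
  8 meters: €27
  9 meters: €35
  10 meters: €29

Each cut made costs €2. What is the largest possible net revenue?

Build net[k] bottom-up: net[k] = max over allowed piece i of (p[i] + net[k−i]) − 2 per cut.
net[1] = 3
net[2] = max(3+3-2, 13+0) = 13
net[3] = max(3+13-2, 13+3-2, 11+0) = 14
net[4] = max(3+14-2, 13+13-2, 11+3-2, 23+0) = 24
net[5] = max(3+24-2, 13+14-2, 11+13-2, 23+3-2, 27+0) = 27
net[6] = max(3+27-2, 13+24-2, 11+14-2, 23+13-2, 27+3-2, 25+0) = 35
net[7] = max(3+35-2, 13+27-2, 11+24-2, …, 25+3-2, 49+0) = 49
net[8] = max(3+49-2, 13+35-2, 11+27-2, …, 49+3-2, 27+0) = 50
net[9] = max(3+50-2, 13+49-2, 11+35-2, …, 27+3-2, 35+0) = 60
net[10] = max(3+60-2, 13+50-2, 11+49-2, …, 35+3-2, 29+0) = 61
One optimal plan: pieces 7 + 2 + 1 (2 cuts) → €65 − €4 = €61.

61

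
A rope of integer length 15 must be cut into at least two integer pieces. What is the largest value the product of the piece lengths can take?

243

Let g[k] be the best product for length k (with at least one cut). For each first piece i, the rest contributes max(k−i, g[k−i]).
g[2] = 1*max(1,0) = 1*1 = 1
g[3] = 1*max(2,1) = 1*2 = 2
g[4] = 2*max(2,1) = 2*2 = 4
g[5] = 2*max(3,2) = 2*3 = 6
g[6] = 3*max(3,2) = 3*3 = 9
g[7] = 2*max(5,6) = 2*6 = 12
g[8] = 2*max(6,9) = 2*9 = 18
g[9] = 3*max(6,9) = 3*9 = 27
g[10] = 2*max(8,18) = 2*18 = 36
g[11] = 2*max(9,27) = 2*27 = 54
g[12] = 3*max(9,27) = 3*27 = 81
g[13] = 2*max(11,54) = 2*54 = 108
g[14] = 2*max(12,81) = 2*81 = 162
g[15] = 3*max(12,81) = 3*81 = 243
One optimal split: 3 + 3 + 3 + 3 + 3; product 3*3*3*3*3 = 243.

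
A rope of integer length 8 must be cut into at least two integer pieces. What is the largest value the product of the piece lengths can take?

Fill m[k] for k=2..8: at each k try every first piece i and multiply by the better of (k−i) uncut or m[k−i].
m[2] = 1*max(1,0) = 1*1 = 1
m[3] = 1*max(2,1) = 1*2 = 2
m[4] = 2*max(2,1) = 2*2 = 4
m[5] = 2*max(3,2) = 2*3 = 6
m[6] = 3*max(3,2) = 3*3 = 9
m[7] = 2*max(5,6) = 2*6 = 12
m[8] = 2*max(6,9) = 2*9 = 18
One optimal split: 3 + 3 + 2; product 3*3*2 = 18.

18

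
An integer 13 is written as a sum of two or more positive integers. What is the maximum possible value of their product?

108

Let g[k] be the best product for length k (with at least one cut). For each first piece i, the rest contributes max(k−i, g[k−i]).
Small cases: g[2]=1, g[3]=2, g[4]=4, g[5]=6, g[6]=9.
g[7] = 2·max(5,6) = 2·6 = 12
g[8] = 2·max(6,9) = 2·9 = 18
g[9] = 3·max(6,9) = 3·9 = 27
g[10] = 2·max(8,18) = 2·18 = 36
g[11] = 2·max(9,27) = 2·27 = 54
g[12] = 3·max(9,27) = 3·27 = 81
g[13] = 2·max(11,54) = 2·54 = 108
One optimal split: 3 + 3 + 3 + 2 + 2; product 3·3·3·2·2 = 108.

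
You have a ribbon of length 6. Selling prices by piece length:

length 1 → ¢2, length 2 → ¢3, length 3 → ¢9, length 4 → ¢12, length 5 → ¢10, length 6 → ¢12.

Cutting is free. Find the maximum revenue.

Build r[k] bottom-up: r[k] = max over allowed piece i of (p[i] + r[k−i]).
r[1] = 2
r[2] = 4  (first piece 1, then r[1]=2)
r[3] = 9
r[4] = 12
r[5] = 14  (first piece 1, then r[4]=12)
r[6] = 18  (first piece 3, then r[3]=9)
One optimal cutting: 3 + 3 → ¢9 + ¢9 = ¢18.

18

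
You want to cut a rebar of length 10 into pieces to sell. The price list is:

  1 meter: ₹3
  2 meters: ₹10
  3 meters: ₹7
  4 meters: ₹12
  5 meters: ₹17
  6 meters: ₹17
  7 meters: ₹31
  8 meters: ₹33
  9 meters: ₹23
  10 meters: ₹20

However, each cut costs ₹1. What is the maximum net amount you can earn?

Consider every possible first cut. v[k] is the best of p[i]+v[k−i] over all sellable i≤k, charging 1 whenever i<k.
v[1] = 3
v[2] = 10
v[3] = 12  (first piece 1, then v[2]=10)
v[4] = 19  (first piece 2, then v[2]=10)
v[5] = 21  (first piece 1, then v[4]=19)
v[6] = 28  (first piece 2, then v[4]=19)
v[7] = 31
v[8] = 37  (first piece 2, then v[6]=28)
v[9] = 40  (first piece 2, then v[7]=31)
v[10] = 46  (first piece 2, then v[8]=37)
One optimal plan: pieces 2 + 2 + 2 + 2 + 2 (4 cuts) → ₹50 − ₹4 = ₹46.

46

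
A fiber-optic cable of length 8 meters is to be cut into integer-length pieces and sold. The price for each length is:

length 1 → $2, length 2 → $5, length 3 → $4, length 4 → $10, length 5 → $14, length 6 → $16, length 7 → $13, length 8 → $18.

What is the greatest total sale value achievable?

Let R[k] be the best obtainable value from length k. For each k, try every first piece i and keep the best of price[i] + R[k−i].
R[1] = 2
R[2] = max(2+2, 5+0) = 5
R[3] = max(2+5, 5+2, 4+0) = 7
R[4] = max(2+7, 5+5, 4+2, 10+0) = 10
R[5] = max(2+10, 5+7, 4+5, 10+2, 14+0) = 14
R[6] = max(2+14, 5+10, 4+7, 10+5, 14+2, 16+0) = 16
R[7] = max(2+16, 5+14, 4+10, …, 16+2, 13+0) = 19
R[8] = max(2+19, 5+16, 4+14, …, 13+2, 18+0) = 21
One optimal cutting: 5 + 2 + 1 → $14 + $5 + $2 = $21.

21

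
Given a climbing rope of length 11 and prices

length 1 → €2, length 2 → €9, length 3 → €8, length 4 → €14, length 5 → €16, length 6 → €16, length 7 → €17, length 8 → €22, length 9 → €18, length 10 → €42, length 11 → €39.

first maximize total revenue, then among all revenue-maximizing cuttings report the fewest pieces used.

Consider every possible first cut. r[k] is the best of p[i]+r[k−i] over all sellable i≤k.
r[1] = 2
r[2] = max(2+2, 9+0) = 9
r[3] = max(2+9, 9+2, 8+0) = 11
r[4] = max(2+11, 9+9, 8+2, 14+0) = 18
r[5] = max(2+18, 9+11, 8+9, 14+2, 16+0) = 20
r[6] = max(2+20, 9+18, 8+11, 14+9, 16+2, 16+0) = 27
r[7] = max(2+27, 9+20, 8+18, …, 16+2, 17+0) = 29
r[8] = max(2+29, 9+27, 8+20, …, 17+2, 22+0) = 36
r[9] = max(2+36, 9+29, 8+27, …, 22+2, 18+0) = 38
r[10] = max(2+38, 9+36, 8+29, …, 18+2, 42+0) = 45
r[11] = max(2+45, 9+38, 8+36, …, 42+2, 39+0) = 47
Maximum revenue is €47.
Now minimize piece count subject to staying optimal: for each k, pieces[k] = 1 + min over i with p[i]+r[k−i]=r[k] of pieces[k−i].
pieces[8] = 4
pieces[9] = 5
pieces[10] = 5
pieces[11] = 6

6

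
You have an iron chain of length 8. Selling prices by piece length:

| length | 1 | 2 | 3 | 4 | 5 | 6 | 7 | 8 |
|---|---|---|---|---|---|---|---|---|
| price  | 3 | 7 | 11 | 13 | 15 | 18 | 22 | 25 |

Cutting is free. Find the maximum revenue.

Consider every possible first cut. r[k] is the best of p[i]+r[k−i] over all sellable i≤k.
r[1] = 3
r[2] = 7
r[3] = 11
r[4] = 14  (first piece 1, then r[3]=11)
r[5] = 18  (first piece 2, then r[3]=11)
r[6] = 22  (first piece 3, then r[3]=11)
r[7] = 25  (first piece 1, then r[6]=22)
r[8] = 29  (first piece 2, then r[6]=22)
One optimal cutting: 3 + 3 + 2 → $11 + $11 + $7 = $29.

29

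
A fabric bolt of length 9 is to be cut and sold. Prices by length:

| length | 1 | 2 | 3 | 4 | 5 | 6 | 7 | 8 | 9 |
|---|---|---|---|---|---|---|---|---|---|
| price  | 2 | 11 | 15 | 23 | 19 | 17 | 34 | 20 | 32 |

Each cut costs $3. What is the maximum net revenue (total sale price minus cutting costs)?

Consider every possible first cut. net[k] is the best of p[i]+net[k−i] over all sellable i≤k, charging 3 whenever i<k.
net[1] = 2
net[2] = max(2+2-3, 11+0) = 11
net[3] = max(2+11-3, 11+2-3, 15+0) = 15
net[4] = max(2+15-3, 11+11-3, 15+2-3, 23+0) = 23
net[5] = max(2+23-3, 11+15-3, 15+11-3, 23+2-3, 19+0) = 23
net[6] = max(2+23-3, 11+23-3, 15+15-3, 23+11-3, 19+2-3, 17+0) = 31
net[7] = max(2+31-3, 11+23-3, 15+23-3, …, 17+2-3, 34+0) = 35
net[8] = max(2+35-3, 11+31-3, 15+23-3, …, 34+2-3, 20+0) = 43
net[9] = max(2+43-3, 11+35-3, 15+31-3, …, 20+2-3, 32+0) = 43
One optimal plan: pieces 4 + 3 + 2 (2 cuts) → $49 − $6 = $43.

43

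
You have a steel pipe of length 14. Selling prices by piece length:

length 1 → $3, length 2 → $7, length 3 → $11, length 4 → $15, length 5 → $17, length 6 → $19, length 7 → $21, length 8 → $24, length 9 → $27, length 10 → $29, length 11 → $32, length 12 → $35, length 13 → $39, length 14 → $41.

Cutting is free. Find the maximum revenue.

52

Let v[k] be the best obtainable value from length k. For each k, try every first piece i and keep the best of price[i] + v[k−i].
v[1] = 3
v[2] = max(3+3, 7+0) = 7
v[3] = max(3+7, 7+3, 11+0) = 11
v[4] = max(3+11, 7+7, 11+3, 15+0) = 15
v[5] = max(3+15, 7+11, 11+7, 15+3, 17+0) = 18
v[6] = max(3+18, 7+15, 11+11, 15+7, 17+3, 19+0) = 22
v[7] = max(3+22, 7+18, 11+15, …, 19+3, 21+0) = 26
v[8] = max(3+26, 7+22, 11+18, …, 21+3, 24+0) = 30
v[9] = max(3+30, 7+26, 11+22, …, 24+3, 27+0) = 33
v[10] = max(3+33, 7+30, 11+26, …, 27+3, 29+0) = 37
v[11] = max(3+37, 7+33, 11+30, …, 29+3, 32+0) = 41
v[12] = max(3+41, 7+37, 11+33, …, 32+3, 35+0) = 45
v[13] = max(3+45, 7+41, 11+37, …, 35+3, 39+0) = 48
v[14] = max(3+48, 7+45, 11+41, …, 39+3, 41+0) = 52
One optimal cutting: 4 + 4 + 4 + 2 → $15 + $15 + $15 + $7 = $52.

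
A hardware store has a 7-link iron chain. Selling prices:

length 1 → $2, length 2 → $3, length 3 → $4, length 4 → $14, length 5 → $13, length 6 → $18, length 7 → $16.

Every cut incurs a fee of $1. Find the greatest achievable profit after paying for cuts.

19

Build r[k] bottom-up: r[k] = max over allowed piece i of (p[i] + r[k−i]) − 1 per cut.
r[1] = 2
r[2] = max(2+2-1, 3+0) = 3
r[3] = max(2+3-1, 3+2-1, 4+0) = 4
r[4] = max(2+4-1, 3+3-1, 4+2-1, 14+0) = 14
r[5] = max(2+14-1, 3+4-1, 4+3-1, 14+2-1, 13+0) = 15
r[6] = max(2+15-1, 3+14-1, 4+4-1, 14+3-1, 13+2-1, 18+0) = 18
r[7] = max(2+18-1, 3+15-1, 4+14-1, …, 18+2-1, 16+0) = 19
One optimal plan: pieces 6 + 1 (1 cut) → $20 − $1 = $19.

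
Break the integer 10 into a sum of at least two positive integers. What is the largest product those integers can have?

Let g[k] be the best product for length k (with at least one cut). For each first piece i, the rest contributes max(k−i, g[k−i]).
g[2] = 1*max(1,0) = 1*1 = 1
g[3] = 1*max(2,1) = 1*2 = 2
g[4] = 2*max(2,1) = 2*2 = 4
g[5] = 2*max(3,2) = 2*3 = 6
g[6] = 3*max(3,2) = 3*3 = 9
g[7] = 2*max(5,6) = 2*6 = 12
g[8] = 2*max(6,9) = 2*9 = 18
g[9] = 3*max(6,9) = 3*9 = 27
g[10] = 2*max(8,18) = 2*18 = 36
One optimal split: 3 + 3 + 2 + 2; product 3*3*2*2 = 36.

36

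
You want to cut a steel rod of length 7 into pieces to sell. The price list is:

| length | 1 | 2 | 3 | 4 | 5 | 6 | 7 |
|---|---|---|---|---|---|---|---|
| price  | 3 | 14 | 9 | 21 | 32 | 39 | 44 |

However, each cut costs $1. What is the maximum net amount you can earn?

Consider every possible first cut. net[k] is the best of p[i]+net[k−i] over all sellable i≤k, charging 1 whenever i<k.
net[1] = 3
net[2] = 14
net[3] = 16  (first piece 1, then net[2]=14)
net[4] = 27  (first piece 2, then net[2]=14)
net[5] = 32
net[6] = 40  (first piece 2, then net[4]=27)
net[7] = 45  (first piece 2, then net[5]=32)
One optimal plan: pieces 5 + 2 (1 cut) → $46 − $1 = $45.

45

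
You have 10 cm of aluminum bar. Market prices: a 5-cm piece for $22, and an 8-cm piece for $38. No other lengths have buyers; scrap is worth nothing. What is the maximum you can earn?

Consider every possible first cut. f[k] is the best of p[i]+f[k−i] over all sellable i≤k.
f[1] = 0
f[2] = 0
f[3] = 0
f[4] = 0
f[5] = 22
f[6] = 22
f[7] = 22
f[8] = max(22+0, 38+0) = 38
f[9] = max(22+0, 38+0) = 38
f[10] = max(22+22, 38+0) = 44
One optimal cutting: 5 + 5 → $44.

44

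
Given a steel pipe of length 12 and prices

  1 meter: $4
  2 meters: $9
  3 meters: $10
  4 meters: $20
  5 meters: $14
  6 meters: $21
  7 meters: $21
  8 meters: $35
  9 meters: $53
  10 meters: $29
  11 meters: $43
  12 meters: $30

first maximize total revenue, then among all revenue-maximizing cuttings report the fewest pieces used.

Build r[k] bottom-up: r[k] = max over allowed piece i of (p[i] + r[k−i]).
r[1] = 4
r[2] = max(4+4, 9+0) = 9
r[3] = max(4+9, 9+4, 10+0) = 13
r[4] = max(4+13, 9+9, 10+4, 20+0) = 20
r[5] = max(4+20, 9+13, 10+9, 20+4, 14+0) = 24
r[6] = max(4+24, 9+20, 10+13, 20+9, 14+4, 21+0) = 29
r[7] = max(4+29, 9+24, 10+20, …, 21+4, 21+0) = 33
r[8] = max(4+33, 9+29, 10+24, …, 21+4, 35+0) = 40
r[9] = max(4+40, 9+33, 10+29, …, 35+4, 53+0) = 53
r[10] = max(4+53, 9+40, 10+33, …, 53+4, 29+0) = 57
r[11] = max(4+57, 9+53, 10+40, …, 29+4, 43+0) = 62
r[12] = max(4+62, 9+57, 10+53, …, 43+4, 30+0) = 66
Maximum revenue is $66.
Now minimize piece count subject to staying optimal: for each k, pieces[k] = 1 + min over i with p[i]+r[k−i]=r[k] of pieces[k−i].
pieces[9] = 1
pieces[10] = 2
pieces[11] = 2
pieces[12] = 3

3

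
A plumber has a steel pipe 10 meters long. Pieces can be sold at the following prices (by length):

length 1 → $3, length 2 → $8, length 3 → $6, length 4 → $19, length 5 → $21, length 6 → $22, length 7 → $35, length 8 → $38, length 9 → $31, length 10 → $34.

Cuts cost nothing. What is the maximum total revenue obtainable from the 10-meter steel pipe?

46

Let R[k] be the best obtainable value from length k. For each k, try every first piece i and keep the best of price[i] + R[k−i].
R[1] = 3
R[2] = max(3+3, 8+0) = 8
R[3] = max(3+8, 8+3, 6+0) = 11
R[4] = max(3+11, 8+8, 6+3, 19+0) = 19
R[5] = max(3+19, 8+11, 6+8, 19+3, 21+0) = 22
R[6] = max(3+22, 8+19, 6+11, 19+8, 21+3, 22+0) = 27
R[7] = max(3+27, 8+22, 6+19, …, 22+3, 35+0) = 35
R[8] = max(3+35, 8+27, 6+22, …, 35+3, 38+0) = 38
R[9] = max(3+38, 8+35, 6+27, …, 38+3, 31+0) = 43
R[10] = max(3+43, 8+38, 6+35, …, 31+3, 34+0) = 46
One optimal cutting: 7 + 2 + 1 → $35 + $8 + $3 = $46.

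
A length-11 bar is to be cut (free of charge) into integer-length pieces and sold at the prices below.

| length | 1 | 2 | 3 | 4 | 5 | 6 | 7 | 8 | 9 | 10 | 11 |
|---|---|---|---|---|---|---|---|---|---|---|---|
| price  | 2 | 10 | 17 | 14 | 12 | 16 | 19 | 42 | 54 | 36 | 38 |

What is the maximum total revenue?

Build R[k] bottom-up: R[k] = max over allowed piece i of (p[i] + R[k−i]).
R[1] = 2
R[2] = max(2+2, 10+0) = 10
R[3] = max(2+10, 10+2, 17+0) = 17
R[4] = max(2+17, 10+10, 17+2, 14+0) = 20
R[5] = max(2+20, 10+17, 17+10, 14+2, 12+0) = 27
R[6] = max(2+27, 10+20, 17+17, 14+10, 12+2, 16+0) = 34
R[7] = max(2+34, 10+27, 17+20, …, 16+2, 19+0) = 37
R[8] = max(2+37, 10+34, 17+27, …, 19+2, 42+0) = 44
R[9] = max(2+44, 10+37, 17+34, …, 42+2, 54+0) = 54
R[10] = max(2+54, 10+44, 17+37, …, 54+2, 36+0) = 56
R[11] = max(2+56, 10+54, 17+44, …, 36+2, 38+0) = 64
One optimal cutting: 9 + 2 → $54 + $10 = $64.

64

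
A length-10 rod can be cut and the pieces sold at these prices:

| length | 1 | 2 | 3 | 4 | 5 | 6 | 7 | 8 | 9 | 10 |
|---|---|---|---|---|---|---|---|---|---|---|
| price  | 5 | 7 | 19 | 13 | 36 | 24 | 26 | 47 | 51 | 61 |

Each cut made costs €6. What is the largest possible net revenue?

Let r[k] be the best obtainable value from length k. For each k, try every first piece i and keep the best of price[i] + r[k−i] minus the 6 cut fee when i<k.
r[1] = 5
r[2] = max(5+5-6, 7+0) = 7
r[3] = max(5+7-6, 7+5-6, 19+0) = 19
r[4] = max(5+19-6, 7+7-6, 19+5-6, 13+0) = 18
r[5] = max(5+18-6, 7+19-6, 19+7-6, 13+5-6, 36+0) = 36
r[6] = max(5+36-6, 7+18-6, 19+19-6, 13+7-6, 36+5-6, 24+0) = 35
r[7] = max(5+35-6, 7+36-6, 19+18-6, …, 24+5-6, 26+0) = 37
r[8] = max(5+37-6, 7+35-6, 19+36-6, …, 26+5-6, 47+0) = 49
r[9] = max(5+49-6, 7+37-6, 19+35-6, …, 47+5-6, 51+0) = 51
r[10] = max(5+51-6, 7+49-6, 19+37-6, …, 51+5-6, 61+0) = 66
One optimal plan: pieces 5 + 5 (1 cut) → €72 − €6 = €66.

66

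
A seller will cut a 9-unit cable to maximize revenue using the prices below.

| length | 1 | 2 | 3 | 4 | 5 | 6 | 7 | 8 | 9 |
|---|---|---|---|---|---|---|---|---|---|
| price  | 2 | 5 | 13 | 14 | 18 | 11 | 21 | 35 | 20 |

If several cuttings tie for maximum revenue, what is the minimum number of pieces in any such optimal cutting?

3

Let r[k] be the best obtainable value from length k. For each k, try every first piece i and keep the best of price[i] + r[k−i].
r[1] = 2
r[2] = 5
r[3] = 13
r[4] = 15  (first piece 1, then r[3]=13)
r[5] = 18  (first piece 2, then r[3]=13)
r[6] = 26  (first piece 3, then r[3]=13)
r[7] = 28  (first piece 1, then r[6]=26)
r[8] = 35
r[9] = 39  (first piece 3, then r[6]=26)
Maximum revenue is $39.
Now minimize piece count subject to staying optimal: for each k, pieces[k] = 1 + min over i with p[i]+r[k−i]=r[k] of pieces[k−i].
pieces[6] = 2
pieces[7] = 3
pieces[8] = 1
pieces[9] = 3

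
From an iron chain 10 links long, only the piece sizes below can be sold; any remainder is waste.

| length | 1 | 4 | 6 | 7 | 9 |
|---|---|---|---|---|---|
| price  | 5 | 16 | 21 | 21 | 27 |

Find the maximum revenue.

Let f[k] be the best obtainable value from length k. For each k, try every first piece i and keep the best of price[i] + f[k−i].
f[1] = 5
f[2] = 10  (first piece 1, then f[1]=5)
f[3] = 15  (first piece 1, then f[2]=10)
f[4] = max(5+15, 16+0) = 20
f[5] = max(5+20, 16+5) = 25
f[6] = max(5+25, 16+10, 21+0) = 30
f[7] = max(5+30, 16+15, 21+5, 21+0) = 35
f[8] = max(5+35, 16+20, 21+10, 21+5) = 40
f[9] = max(5+40, 16+25, 21+15, 21+10, 27+0) = 45
f[10] = max(5+45, 16+30, 21+20, 21+15, 27+5) = 50
One optimal cutting: 1 + 1 + 1 + 1 + 1 + 1 + 1 + 1 + 1 + 1 → $50.

50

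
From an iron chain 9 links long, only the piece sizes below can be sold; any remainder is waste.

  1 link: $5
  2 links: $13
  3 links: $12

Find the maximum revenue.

57

Let f[k] be the best obtainable value from length k. For each k, try every first piece i and keep the best of price[i] + f[k−i].
f[1] = 5
f[2] = max(5+5, 13+0) = 13
f[3] = max(5+13, 13+5, 12+0) = 18
f[4] = max(5+18, 13+13, 12+5) = 26
f[5] = max(5+26, 13+18, 12+13) = 31
f[6] = max(5+31, 13+26, 12+18) = 39
f[7] = max(5+39, 13+31, 12+26) = 44
f[8] = max(5+44, 13+39, 12+31) = 52
f[9] = max(5+52, 13+44, 12+39) = 57
One optimal cutting: 2 + 2 + 2 + 2 + 1 → $57.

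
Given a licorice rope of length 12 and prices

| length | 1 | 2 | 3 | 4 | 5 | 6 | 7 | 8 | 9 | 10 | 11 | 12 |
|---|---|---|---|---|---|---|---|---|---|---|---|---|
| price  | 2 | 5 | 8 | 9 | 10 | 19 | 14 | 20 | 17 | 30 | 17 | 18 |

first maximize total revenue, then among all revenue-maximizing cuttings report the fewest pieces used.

Consider every possible first cut. r[k] is the best of p[i]+r[k−i] over all sellable i≤k.
r[1] = 2
r[2] = 5
r[3] = 8
r[4] = 10  (first piece 1, then r[3]=8)
r[5] = 13  (first piece 2, then r[3]=8)
r[6] = 19
r[7] = 21  (first piece 1, then r[6]=19)
r[8] = 24  (first piece 2, then r[6]=19)
r[9] = 27  (first piece 3, then r[6]=19)
r[10] = 30
r[11] = 32  (first piece 1, then r[10]=30)
r[12] = 38  (first piece 6, then r[6]=19)
Maximum revenue is ¢38.
Now minimize piece count subject to staying optimal: for each k, pieces[k] = 1 + min over i with p[i]+r[k−i]=r[k] of pieces[k−i].
pieces[9] = 2
pieces[10] = 1
pieces[11] = 2
pieces[12] = 2

2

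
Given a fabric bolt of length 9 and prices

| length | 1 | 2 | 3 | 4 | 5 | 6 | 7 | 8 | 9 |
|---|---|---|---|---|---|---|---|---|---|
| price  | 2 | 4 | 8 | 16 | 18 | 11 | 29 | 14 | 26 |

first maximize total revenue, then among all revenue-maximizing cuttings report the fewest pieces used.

Consider every possible first cut. r[k] is the best of p[i]+r[k−i] over all sellable i≤k.
r[1] = 2
r[2] = max(2+2, 4+0) = 4
r[3] = max(2+4, 4+2, 8+0) = 8
r[4] = max(2+8, 4+4, 8+2, 16+0) = 16
r[5] = max(2+16, 4+8, 8+4, 16+2, 18+0) = 18
r[6] = max(2+18, 4+16, 8+8, 16+4, 18+2, 11+0) = 20
r[7] = max(2+20, 4+18, 8+16, …, 11+2, 29+0) = 29
r[8] = max(2+29, 4+20, 8+18, …, 29+2, 14+0) = 32
r[9] = max(2+32, 4+29, 8+20, …, 14+2, 26+0) = 34
Maximum revenue is $34.
Now minimize piece count subject to staying optimal: for each k, pieces[k] = 1 + min over i with p[i]+r[k−i]=r[k] of pieces[k−i].
pieces[6] = 2
pieces[7] = 1
pieces[8] = 2
pieces[9] = 2

2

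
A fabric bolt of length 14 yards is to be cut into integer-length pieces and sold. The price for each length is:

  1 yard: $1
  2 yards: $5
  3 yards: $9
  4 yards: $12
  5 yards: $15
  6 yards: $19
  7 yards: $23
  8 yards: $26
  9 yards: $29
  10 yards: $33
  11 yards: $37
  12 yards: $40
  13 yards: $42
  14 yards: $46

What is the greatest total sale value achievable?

Build R[k] bottom-up: R[k] = max over allowed piece i of (p[i] + R[k−i]).
R[1] = 1
R[2] = 5
R[3] = 9
R[4] = 12
R[5] = 15
R[6] = 19
R[7] = 23
R[8] = 26
R[9] = 29
R[10] = 33
R[11] = 37
R[12] = 40
R[13] = 42  (first piece 2, then R[11]=37)
R[14] = 46  (first piece 3, then R[11]=37)
One optimal cutting: 11 + 3 → $37 + $9 = $46.

46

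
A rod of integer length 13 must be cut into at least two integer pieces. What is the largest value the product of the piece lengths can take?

Let prod[k] be the best product for length k (with at least one cut). For each first piece i, the rest contributes max(k−i, prod[k−i]).
Small cases: prod[2]=1, prod[3]=2, prod[4]=4, prod[5]=6, prod[6]=9, prod[7]=12, prod[8]=18.
prod[9] = max(1·18, 2·12, 3·9, …, 7·2, 8·1) = 27
prod[10] = max(1·27, 2·18, 3·12, …, 8·2, 9·1) = 36
prod[11] = max(1·36, 2·27, 3·18, …, 9·2, 10·1) = 54
prod[12] = max(1·54, 2·36, 3·27, …, 10·2, 11·1) = 81
prod[13] = max(1·81, 2·54, 3·36, …, 11·2, 12·1) = 108
One optimal split: 3 + 3 + 3 + 2 + 2; product 3·3·3·2·2 = 108.

108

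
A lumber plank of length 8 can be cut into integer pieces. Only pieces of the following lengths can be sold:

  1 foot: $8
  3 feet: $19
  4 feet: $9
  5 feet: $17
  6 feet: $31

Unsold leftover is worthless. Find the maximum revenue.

64

Build f[k] bottom-up: f[k] = max over allowed piece i of (p[i] + f[k−i]).
f[1] = 8
f[2] = 16  (first piece 1, then f[1]=8)
f[3] = max(8+16, 19+0) = 24
f[4] = max(8+24, 19+8, 9+0) = 32
f[5] = max(8+32, 19+16, 9+8, 17+0) = 40
f[6] = max(8+40, 19+24, 9+16, 17+8, 31+0) = 48
f[7] = max(8+48, 19+32, 9+24, 17+16, 31+8) = 56
f[8] = max(8+56, 19+40, 9+32, 17+24, 31+16) = 64
One optimal cutting: 1 + 1 + 1 + 1 + 1 + 1 + 1 + 1 → $64.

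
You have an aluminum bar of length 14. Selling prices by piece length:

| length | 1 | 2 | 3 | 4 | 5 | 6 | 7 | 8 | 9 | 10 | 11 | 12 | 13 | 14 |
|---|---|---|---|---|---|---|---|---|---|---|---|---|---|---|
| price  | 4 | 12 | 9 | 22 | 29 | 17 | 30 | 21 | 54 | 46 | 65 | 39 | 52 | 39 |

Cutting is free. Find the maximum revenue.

Build r[k] bottom-up: r[k] = max over allowed piece i of (p[i] + r[k−i]).
r[1] = 4
r[2] = 12
r[3] = 16  (first piece 1, then r[2]=12)
r[4] = 24  (first piece 2, then r[2]=12)
r[5] = 29
r[6] = 36  (first piece 2, then r[4]=24)
r[7] = 41  (first piece 2, then r[5]=29)
r[8] = 48  (first piece 2, then r[6]=36)
r[9] = 54
r[10] = 60  (first piece 2, then r[8]=48)
r[11] = 66  (first piece 2, then r[9]=54)
r[12] = 72  (first piece 2, then r[10]=60)
r[13] = 78  (first piece 2, then r[11]=66)
r[14] = 84  (first piece 2, then r[12]=72)
One optimal cutting: 2 + 2 + 2 + 2 + 2 + 2 + 2 → $12 + $12 + $12 + $12 + $12 + $12 + $12 = $84.

84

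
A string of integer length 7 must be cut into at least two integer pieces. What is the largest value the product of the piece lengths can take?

Define m[k] = max over 1≤i<k of i · max(k−i, m[k−i]); the inner max lets the remainder stay uncut if that's better.
m[2] = 1·max(1,0) = 1·1 = 1
m[3] = 1·max(2,1) = 1·2 = 2
m[4] = 2·max(2,1) = 2·2 = 4
m[5] = 2·max(3,2) = 2·3 = 6
m[6] = 3·max(3,2) = 3·3 = 9
m[7] = 2·max(5,6) = 2·6 = 12
One optimal split: 3 + 2 + 2; product 3·2·2 = 12.

12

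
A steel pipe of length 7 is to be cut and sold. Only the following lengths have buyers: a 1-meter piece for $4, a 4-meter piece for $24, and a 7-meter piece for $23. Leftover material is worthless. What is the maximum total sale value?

36

Consider every possible first cut. f[k] is the best of p[i]+f[k−i] over all sellable i≤k.
f[1] = 4
f[2] = 8  (first piece 1, then f[1]=4)
f[3] = 12  (first piece 1, then f[2]=8)
f[4] = 24
f[5] = 28  (first piece 1, then f[4]=24)
f[6] = 32  (first piece 1, then f[5]=28)
f[7] = 36  (first piece 1, then f[6]=32)
One optimal cutting: 4 + 1 + 1 + 1 → $36.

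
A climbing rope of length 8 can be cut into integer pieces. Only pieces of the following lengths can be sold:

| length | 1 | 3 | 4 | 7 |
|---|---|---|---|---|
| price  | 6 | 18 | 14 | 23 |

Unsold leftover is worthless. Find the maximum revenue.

48

Consider every possible first cut. best[k] is the best of p[i]+best[k−i] over all sellable i≤k.
best[1] = 6
best[2] = 12  (first piece 1, then best[1]=6)
best[3] = max(6+12, 18+0) = 18
best[4] = max(6+18, 18+6, 14+0) = 24
best[5] = max(6+24, 18+12, 14+6) = 30
best[6] = max(6+30, 18+18, 14+12) = 36
best[7] = max(6+36, 18+24, 14+18, 23+0) = 42
best[8] = max(6+42, 18+30, 14+24, 23+6) = 48
One optimal cutting: 1 + 1 + 1 + 1 + 1 + 1 + 1 + 1 → €48.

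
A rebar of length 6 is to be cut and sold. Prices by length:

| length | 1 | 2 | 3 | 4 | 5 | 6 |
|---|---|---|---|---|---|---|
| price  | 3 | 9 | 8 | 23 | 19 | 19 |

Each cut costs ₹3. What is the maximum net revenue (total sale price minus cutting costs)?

Build net[k] bottom-up: net[k] = max over allowed piece i of (p[i] + net[k−i]) − 3 per cut.
net[1] = 3
net[2] = max(3+3-3, 9+0) = 9
net[3] = max(3+9-3, 9+3-3, 8+0) = 9
net[4] = max(3+9-3, 9+9-3, 8+3-3, 23+0) = 23
net[5] = max(3+23-3, 9+9-3, 8+9-3, 23+3-3, 19+0) = 23
net[6] = max(3+23-3, 9+23-3, 8+9-3, 23+9-3, 19+3-3, 19+0) = 29
One optimal plan: pieces 4 + 2 (1 cut) → ₹32 − ₹3 = ₹29.

29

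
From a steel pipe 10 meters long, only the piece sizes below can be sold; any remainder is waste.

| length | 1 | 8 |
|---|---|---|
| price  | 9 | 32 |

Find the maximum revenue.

90

Let best[k] be the best obtainable value from length k. For each k, try every first piece i and keep the best of price[i] + best[k−i].
best[1] = 9
best[2] = 18  (first piece 1, then best[1]=9)
best[3] = 27  (first piece 1, then best[2]=18)
best[4] = 36  (first piece 1, then best[3]=27)
best[5] = 45  (first piece 1, then best[4]=36)
best[6] = 54  (first piece 1, then best[5]=45)
best[7] = 63  (first piece 1, then best[6]=54)
best[8] = 72  (first piece 1, then best[7]=63)
best[9] = 81  (first piece 1, then best[8]=72)
best[10] = 90  (first piece 1, then best[9]=81)
One optimal cutting: 1 + 1 + 1 + 1 + 1 + 1 + 1 + 1 + 1 + 1 → $90.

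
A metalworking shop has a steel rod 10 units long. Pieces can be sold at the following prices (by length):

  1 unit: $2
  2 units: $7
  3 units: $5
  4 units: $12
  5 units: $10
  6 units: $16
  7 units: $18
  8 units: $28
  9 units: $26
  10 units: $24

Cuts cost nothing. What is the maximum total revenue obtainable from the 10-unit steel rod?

35

Let v[k] be the best obtainable value from length k. For each k, try every first piece i and keep the best of price[i] + v[k−i].
v[1] = 2
v[2] = max(2+2, 7+0) = 7
v[3] = max(2+7, 7+2, 5+0) = 9
v[4] = max(2+9, 7+7, 5+2, 12+0) = 14
v[5] = max(2+14, 7+9, 5+7, 12+2, 10+0) = 16
v[6] = max(2+16, 7+14, 5+9, 12+7, 10+2, 16+0) = 21
v[7] = max(2+21, 7+16, 5+14, …, 16+2, 18+0) = 23
v[8] = max(2+23, 7+21, 5+16, …, 18+2, 28+0) = 28
v[9] = max(2+28, 7+23, 5+21, …, 28+2, 26+0) = 30
v[10] = max(2+30, 7+28, 5+23, …, 26+2, 24+0) = 35
One optimal cutting: 2 + 2 + 2 + 2 + 2 → $7 + $7 + $7 + $7 + $7 = $35.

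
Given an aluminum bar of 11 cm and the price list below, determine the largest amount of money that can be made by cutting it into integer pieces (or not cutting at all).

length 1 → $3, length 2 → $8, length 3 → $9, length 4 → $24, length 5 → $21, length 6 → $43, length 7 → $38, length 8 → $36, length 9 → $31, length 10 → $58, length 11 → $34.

Build R[k] bottom-up: R[k] = max over allowed piece i of (p[i] + R[k−i]).
R[1] = 3
R[2] = max(3+3, 8+0) = 8
R[3] = max(3+8, 8+3, 9+0) = 11
R[4] = max(3+11, 8+8, 9+3, 24+0) = 24
R[5] = max(3+24, 8+11, 9+8, 24+3, 21+0) = 27
R[6] = max(3+27, 8+24, 9+11, 24+8, 21+3, 43+0) = 43
R[7] = max(3+43, 8+27, 9+24, …, 43+3, 38+0) = 46
R[8] = max(3+46, 8+43, 9+27, …, 38+3, 36+0) = 51
R[9] = max(3+51, 8+46, 9+43, …, 36+3, 31+0) = 54
R[10] = max(3+54, 8+51, 9+46, …, 31+3, 58+0) = 67
R[11] = max(3+67, 8+54, 9+51, …, 58+3, 34+0) = 70
One optimal cutting: 6 + 4 + 1 → $43 + $24 + $3 = $70.

70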